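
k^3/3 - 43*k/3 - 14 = (k/3 + 1/3)*(k - 7)*(k + 6)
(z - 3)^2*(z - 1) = z^3 - 7*z^2 + 15*z - 9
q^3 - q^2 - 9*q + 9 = (q - 3)*(q - 1)*(q + 3)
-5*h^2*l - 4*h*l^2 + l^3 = l*(-5*h + l)*(h + l)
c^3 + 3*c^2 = c^2*(c + 3)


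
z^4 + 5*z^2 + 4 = (z - 2*I)*(z - I)*(z + I)*(z + 2*I)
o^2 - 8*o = o*(o - 8)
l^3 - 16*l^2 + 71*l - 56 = (l - 8)*(l - 7)*(l - 1)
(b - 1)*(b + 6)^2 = b^3 + 11*b^2 + 24*b - 36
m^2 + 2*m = m*(m + 2)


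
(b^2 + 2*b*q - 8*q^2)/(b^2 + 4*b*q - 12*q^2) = (b + 4*q)/(b + 6*q)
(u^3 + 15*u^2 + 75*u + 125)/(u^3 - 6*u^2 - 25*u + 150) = (u^2 + 10*u + 25)/(u^2 - 11*u + 30)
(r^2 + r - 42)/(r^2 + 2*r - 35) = (r - 6)/(r - 5)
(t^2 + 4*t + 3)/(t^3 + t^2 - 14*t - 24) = (t + 1)/(t^2 - 2*t - 8)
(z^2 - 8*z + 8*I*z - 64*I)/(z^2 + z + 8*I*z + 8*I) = (z - 8)/(z + 1)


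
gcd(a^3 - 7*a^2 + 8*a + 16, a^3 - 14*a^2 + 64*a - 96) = a^2 - 8*a + 16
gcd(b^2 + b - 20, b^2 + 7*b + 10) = b + 5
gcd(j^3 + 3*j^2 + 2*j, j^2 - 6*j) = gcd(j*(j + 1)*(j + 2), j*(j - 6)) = j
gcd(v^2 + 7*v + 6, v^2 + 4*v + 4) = 1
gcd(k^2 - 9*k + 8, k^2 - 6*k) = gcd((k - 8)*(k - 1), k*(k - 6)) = 1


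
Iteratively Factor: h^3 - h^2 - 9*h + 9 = (h - 1)*(h^2 - 9) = (h - 1)*(h + 3)*(h - 3)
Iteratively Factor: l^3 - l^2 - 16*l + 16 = (l - 1)*(l^2 - 16) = (l - 4)*(l - 1)*(l + 4)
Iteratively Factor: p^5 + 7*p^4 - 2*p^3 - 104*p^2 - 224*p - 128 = (p + 1)*(p^4 + 6*p^3 - 8*p^2 - 96*p - 128) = (p + 1)*(p + 4)*(p^3 + 2*p^2 - 16*p - 32) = (p - 4)*(p + 1)*(p + 4)*(p^2 + 6*p + 8) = (p - 4)*(p + 1)*(p + 4)^2*(p + 2)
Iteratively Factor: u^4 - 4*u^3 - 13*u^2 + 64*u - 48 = (u - 1)*(u^3 - 3*u^2 - 16*u + 48) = (u - 1)*(u + 4)*(u^2 - 7*u + 12) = (u - 4)*(u - 1)*(u + 4)*(u - 3)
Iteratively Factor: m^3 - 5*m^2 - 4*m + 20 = (m + 2)*(m^2 - 7*m + 10) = (m - 2)*(m + 2)*(m - 5)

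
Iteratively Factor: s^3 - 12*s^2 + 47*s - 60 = (s - 4)*(s^2 - 8*s + 15) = (s - 4)*(s - 3)*(s - 5)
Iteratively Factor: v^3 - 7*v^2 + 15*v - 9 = (v - 1)*(v^2 - 6*v + 9) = (v - 3)*(v - 1)*(v - 3)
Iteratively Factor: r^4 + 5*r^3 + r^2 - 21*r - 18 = (r + 3)*(r^3 + 2*r^2 - 5*r - 6) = (r + 3)^2*(r^2 - r - 2) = (r - 2)*(r + 3)^2*(r + 1)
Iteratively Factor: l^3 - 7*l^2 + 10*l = (l - 2)*(l^2 - 5*l) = (l - 5)*(l - 2)*(l)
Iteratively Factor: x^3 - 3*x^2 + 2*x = (x)*(x^2 - 3*x + 2) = x*(x - 1)*(x - 2)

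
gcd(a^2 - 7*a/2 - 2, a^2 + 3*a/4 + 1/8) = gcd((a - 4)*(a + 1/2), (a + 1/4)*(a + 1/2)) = a + 1/2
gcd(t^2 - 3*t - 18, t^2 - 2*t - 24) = t - 6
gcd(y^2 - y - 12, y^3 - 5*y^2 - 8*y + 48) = y^2 - y - 12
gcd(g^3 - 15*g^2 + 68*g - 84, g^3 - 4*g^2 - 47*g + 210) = g - 6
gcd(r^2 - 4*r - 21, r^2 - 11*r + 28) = r - 7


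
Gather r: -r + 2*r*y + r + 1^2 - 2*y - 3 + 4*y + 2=2*r*y + 2*y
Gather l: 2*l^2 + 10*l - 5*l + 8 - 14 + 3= 2*l^2 + 5*l - 3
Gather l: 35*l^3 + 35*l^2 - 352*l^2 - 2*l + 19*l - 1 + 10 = 35*l^3 - 317*l^2 + 17*l + 9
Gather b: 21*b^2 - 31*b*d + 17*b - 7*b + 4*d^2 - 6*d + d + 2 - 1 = 21*b^2 + b*(10 - 31*d) + 4*d^2 - 5*d + 1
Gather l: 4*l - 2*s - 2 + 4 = 4*l - 2*s + 2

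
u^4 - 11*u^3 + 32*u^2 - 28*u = u*(u - 7)*(u - 2)^2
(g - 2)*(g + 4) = g^2 + 2*g - 8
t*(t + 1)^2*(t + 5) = t^4 + 7*t^3 + 11*t^2 + 5*t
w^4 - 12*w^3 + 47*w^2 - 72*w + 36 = (w - 6)*(w - 3)*(w - 2)*(w - 1)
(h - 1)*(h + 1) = h^2 - 1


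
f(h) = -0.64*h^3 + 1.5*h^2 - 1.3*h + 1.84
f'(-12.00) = -313.78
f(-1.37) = 8.08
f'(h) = -1.92*h^2 + 3.0*h - 1.3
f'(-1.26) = -8.13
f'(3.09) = -10.36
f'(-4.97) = -63.64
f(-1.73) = 11.89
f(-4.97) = 123.92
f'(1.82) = -2.20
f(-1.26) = 7.14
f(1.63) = 0.93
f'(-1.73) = -12.24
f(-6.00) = 201.88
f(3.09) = -6.74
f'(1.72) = -1.82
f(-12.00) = 1339.36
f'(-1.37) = -9.01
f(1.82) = 0.58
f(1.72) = 0.78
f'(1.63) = -1.51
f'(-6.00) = -88.42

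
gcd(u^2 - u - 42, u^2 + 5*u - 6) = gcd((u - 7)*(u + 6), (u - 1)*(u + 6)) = u + 6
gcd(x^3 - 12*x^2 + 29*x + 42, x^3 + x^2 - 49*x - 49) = x^2 - 6*x - 7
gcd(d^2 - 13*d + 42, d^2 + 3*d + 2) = 1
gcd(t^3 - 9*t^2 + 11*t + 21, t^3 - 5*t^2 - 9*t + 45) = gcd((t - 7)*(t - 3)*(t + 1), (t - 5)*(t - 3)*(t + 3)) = t - 3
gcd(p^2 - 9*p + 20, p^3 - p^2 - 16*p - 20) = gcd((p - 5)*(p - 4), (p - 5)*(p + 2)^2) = p - 5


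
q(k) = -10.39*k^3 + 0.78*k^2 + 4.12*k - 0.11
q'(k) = -31.17*k^2 + 1.56*k + 4.12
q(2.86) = -225.01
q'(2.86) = -246.38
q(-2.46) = 149.15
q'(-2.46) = -188.35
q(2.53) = -152.95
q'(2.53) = -191.45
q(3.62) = -467.85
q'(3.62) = -398.70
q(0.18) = 0.60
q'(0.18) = 3.39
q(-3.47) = 429.10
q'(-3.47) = -376.61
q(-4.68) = 1062.70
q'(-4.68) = -685.88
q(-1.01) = 7.23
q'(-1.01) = -29.25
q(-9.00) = 7600.30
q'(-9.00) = -2534.69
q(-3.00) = 275.08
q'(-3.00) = -281.09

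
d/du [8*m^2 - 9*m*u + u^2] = -9*m + 2*u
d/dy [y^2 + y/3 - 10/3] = 2*y + 1/3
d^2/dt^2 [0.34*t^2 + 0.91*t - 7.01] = 0.680000000000000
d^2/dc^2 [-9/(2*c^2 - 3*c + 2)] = 18*(4*c^2 - 6*c - (4*c - 3)^2 + 4)/(2*c^2 - 3*c + 2)^3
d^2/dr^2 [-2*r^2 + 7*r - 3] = -4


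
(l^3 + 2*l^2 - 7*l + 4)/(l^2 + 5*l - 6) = (l^2 + 3*l - 4)/(l + 6)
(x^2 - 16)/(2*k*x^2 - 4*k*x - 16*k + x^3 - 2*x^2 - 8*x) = (x + 4)/(2*k*x + 4*k + x^2 + 2*x)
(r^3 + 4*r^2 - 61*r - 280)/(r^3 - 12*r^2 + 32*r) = (r^2 + 12*r + 35)/(r*(r - 4))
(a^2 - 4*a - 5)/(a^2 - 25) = (a + 1)/(a + 5)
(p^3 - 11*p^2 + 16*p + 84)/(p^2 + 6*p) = (p^3 - 11*p^2 + 16*p + 84)/(p*(p + 6))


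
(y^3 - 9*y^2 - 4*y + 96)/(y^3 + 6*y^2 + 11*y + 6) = (y^2 - 12*y + 32)/(y^2 + 3*y + 2)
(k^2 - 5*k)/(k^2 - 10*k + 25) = k/(k - 5)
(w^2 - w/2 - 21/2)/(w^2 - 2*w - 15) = (w - 7/2)/(w - 5)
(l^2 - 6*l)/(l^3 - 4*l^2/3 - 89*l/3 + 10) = 3*l/(3*l^2 + 14*l - 5)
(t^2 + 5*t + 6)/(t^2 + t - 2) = (t + 3)/(t - 1)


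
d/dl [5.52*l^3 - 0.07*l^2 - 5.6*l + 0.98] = 16.56*l^2 - 0.14*l - 5.6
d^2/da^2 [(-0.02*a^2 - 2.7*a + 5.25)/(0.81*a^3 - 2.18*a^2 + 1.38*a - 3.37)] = (-0.026244*a^6 - 10.62882*a^5 + 70.074396*a^4 - 168.838692*a^3 + 97.350612*a^2 + 110.23587*a - 82.710616)/(0.531441*a^9 - 4.290894*a^8 + 14.264586*a^7 - 31.614227*a^6 + 60.007104*a^5 - 83.103456*a^4 + 91.055187*a^3 - 93.52761*a^2 + 47.017566*a - 38.272753)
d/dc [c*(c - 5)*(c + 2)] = 3*c^2 - 6*c - 10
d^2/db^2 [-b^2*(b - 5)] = 10 - 6*b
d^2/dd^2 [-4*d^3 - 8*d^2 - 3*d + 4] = -24*d - 16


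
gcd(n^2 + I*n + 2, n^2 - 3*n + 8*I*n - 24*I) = 1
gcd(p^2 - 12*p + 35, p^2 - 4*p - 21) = p - 7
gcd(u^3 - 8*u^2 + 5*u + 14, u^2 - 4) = u - 2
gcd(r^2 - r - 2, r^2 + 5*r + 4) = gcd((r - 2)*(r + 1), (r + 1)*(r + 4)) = r + 1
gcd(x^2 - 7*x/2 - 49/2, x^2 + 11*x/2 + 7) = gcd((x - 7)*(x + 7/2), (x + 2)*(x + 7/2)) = x + 7/2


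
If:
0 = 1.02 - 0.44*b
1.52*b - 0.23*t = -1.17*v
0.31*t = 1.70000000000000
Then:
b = 2.32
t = 5.48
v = -1.93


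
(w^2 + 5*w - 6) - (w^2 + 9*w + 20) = -4*w - 26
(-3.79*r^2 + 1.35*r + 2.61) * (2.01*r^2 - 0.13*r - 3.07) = -7.6179*r^4 + 3.2062*r^3 + 16.7059*r^2 - 4.4838*r - 8.0127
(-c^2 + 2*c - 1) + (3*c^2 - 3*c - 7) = 2*c^2 - c - 8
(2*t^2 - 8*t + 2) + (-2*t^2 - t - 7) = -9*t - 5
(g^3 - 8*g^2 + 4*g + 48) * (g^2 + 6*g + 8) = g^5 - 2*g^4 - 36*g^3 + 8*g^2 + 320*g + 384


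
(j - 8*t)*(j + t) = j^2 - 7*j*t - 8*t^2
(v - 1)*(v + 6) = v^2 + 5*v - 6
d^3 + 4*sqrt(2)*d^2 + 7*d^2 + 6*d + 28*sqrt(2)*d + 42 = (d + 7)*(d + sqrt(2))*(d + 3*sqrt(2))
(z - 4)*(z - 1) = z^2 - 5*z + 4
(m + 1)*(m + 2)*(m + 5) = m^3 + 8*m^2 + 17*m + 10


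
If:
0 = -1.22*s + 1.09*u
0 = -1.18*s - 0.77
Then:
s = -0.65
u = -0.73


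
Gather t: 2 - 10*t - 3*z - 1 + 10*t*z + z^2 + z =t*(10*z - 10) + z^2 - 2*z + 1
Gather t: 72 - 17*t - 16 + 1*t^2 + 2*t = t^2 - 15*t + 56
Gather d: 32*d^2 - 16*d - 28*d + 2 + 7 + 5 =32*d^2 - 44*d + 14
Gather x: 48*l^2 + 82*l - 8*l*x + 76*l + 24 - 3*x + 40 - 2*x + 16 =48*l^2 + 158*l + x*(-8*l - 5) + 80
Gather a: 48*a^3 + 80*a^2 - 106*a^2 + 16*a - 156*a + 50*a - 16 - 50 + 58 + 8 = 48*a^3 - 26*a^2 - 90*a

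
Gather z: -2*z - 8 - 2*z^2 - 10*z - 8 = -2*z^2 - 12*z - 16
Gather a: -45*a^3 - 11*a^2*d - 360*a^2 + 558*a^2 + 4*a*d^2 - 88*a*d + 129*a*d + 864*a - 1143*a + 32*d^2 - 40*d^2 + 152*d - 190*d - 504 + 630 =-45*a^3 + a^2*(198 - 11*d) + a*(4*d^2 + 41*d - 279) - 8*d^2 - 38*d + 126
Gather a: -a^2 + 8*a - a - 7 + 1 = -a^2 + 7*a - 6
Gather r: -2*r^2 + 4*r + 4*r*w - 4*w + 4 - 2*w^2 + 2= -2*r^2 + r*(4*w + 4) - 2*w^2 - 4*w + 6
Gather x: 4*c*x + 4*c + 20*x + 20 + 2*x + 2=4*c + x*(4*c + 22) + 22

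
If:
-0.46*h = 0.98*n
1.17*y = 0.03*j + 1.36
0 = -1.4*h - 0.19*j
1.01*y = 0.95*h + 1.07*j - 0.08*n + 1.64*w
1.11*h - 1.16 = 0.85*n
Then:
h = 0.77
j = -5.66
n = -0.36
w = 3.86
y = 1.02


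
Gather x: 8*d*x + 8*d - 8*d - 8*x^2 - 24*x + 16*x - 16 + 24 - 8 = -8*x^2 + x*(8*d - 8)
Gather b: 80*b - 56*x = 80*b - 56*x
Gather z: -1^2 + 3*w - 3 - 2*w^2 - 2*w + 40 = -2*w^2 + w + 36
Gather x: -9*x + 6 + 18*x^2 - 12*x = 18*x^2 - 21*x + 6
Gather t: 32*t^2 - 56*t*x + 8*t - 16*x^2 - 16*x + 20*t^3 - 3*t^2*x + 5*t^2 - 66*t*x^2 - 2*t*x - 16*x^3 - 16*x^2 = 20*t^3 + t^2*(37 - 3*x) + t*(-66*x^2 - 58*x + 8) - 16*x^3 - 32*x^2 - 16*x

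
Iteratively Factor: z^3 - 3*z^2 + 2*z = (z)*(z^2 - 3*z + 2) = z*(z - 1)*(z - 2)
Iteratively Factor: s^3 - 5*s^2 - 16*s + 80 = (s - 5)*(s^2 - 16) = (s - 5)*(s + 4)*(s - 4)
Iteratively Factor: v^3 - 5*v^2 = (v)*(v^2 - 5*v) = v*(v - 5)*(v)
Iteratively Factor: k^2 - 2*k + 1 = (k - 1)*(k - 1)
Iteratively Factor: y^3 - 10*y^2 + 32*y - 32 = (y - 2)*(y^2 - 8*y + 16) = (y - 4)*(y - 2)*(y - 4)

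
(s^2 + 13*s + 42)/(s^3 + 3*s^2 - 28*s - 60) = (s + 7)/(s^2 - 3*s - 10)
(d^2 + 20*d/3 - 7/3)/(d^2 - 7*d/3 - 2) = (-3*d^2 - 20*d + 7)/(-3*d^2 + 7*d + 6)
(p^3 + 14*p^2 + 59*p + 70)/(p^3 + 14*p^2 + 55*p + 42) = (p^2 + 7*p + 10)/(p^2 + 7*p + 6)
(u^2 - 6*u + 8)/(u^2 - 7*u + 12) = (u - 2)/(u - 3)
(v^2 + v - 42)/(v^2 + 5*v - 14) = (v - 6)/(v - 2)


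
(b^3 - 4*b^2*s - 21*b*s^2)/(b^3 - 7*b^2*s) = (b + 3*s)/b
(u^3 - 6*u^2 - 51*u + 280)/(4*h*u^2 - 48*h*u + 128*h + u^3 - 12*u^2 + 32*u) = (u^2 + 2*u - 35)/(4*h*u - 16*h + u^2 - 4*u)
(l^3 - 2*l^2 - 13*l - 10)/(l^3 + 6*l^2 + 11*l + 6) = (l - 5)/(l + 3)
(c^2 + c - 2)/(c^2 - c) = (c + 2)/c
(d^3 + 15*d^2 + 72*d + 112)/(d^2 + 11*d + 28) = d + 4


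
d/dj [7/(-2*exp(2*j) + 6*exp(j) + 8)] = (7*exp(j) - 21/2)*exp(j)/(-exp(2*j) + 3*exp(j) + 4)^2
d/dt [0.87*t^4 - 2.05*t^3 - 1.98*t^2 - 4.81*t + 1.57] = 3.48*t^3 - 6.15*t^2 - 3.96*t - 4.81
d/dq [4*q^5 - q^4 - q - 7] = 20*q^4 - 4*q^3 - 1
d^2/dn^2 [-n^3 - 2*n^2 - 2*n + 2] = -6*n - 4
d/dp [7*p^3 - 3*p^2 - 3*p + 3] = 21*p^2 - 6*p - 3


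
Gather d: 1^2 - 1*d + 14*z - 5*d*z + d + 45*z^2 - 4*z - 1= -5*d*z + 45*z^2 + 10*z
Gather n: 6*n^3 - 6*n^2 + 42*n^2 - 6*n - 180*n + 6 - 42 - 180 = 6*n^3 + 36*n^2 - 186*n - 216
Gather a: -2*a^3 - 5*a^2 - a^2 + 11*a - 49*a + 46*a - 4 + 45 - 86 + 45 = -2*a^3 - 6*a^2 + 8*a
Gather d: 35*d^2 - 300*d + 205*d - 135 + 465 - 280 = 35*d^2 - 95*d + 50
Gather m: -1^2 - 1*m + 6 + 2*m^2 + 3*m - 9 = 2*m^2 + 2*m - 4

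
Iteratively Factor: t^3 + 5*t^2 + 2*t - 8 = (t + 2)*(t^2 + 3*t - 4) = (t - 1)*(t + 2)*(t + 4)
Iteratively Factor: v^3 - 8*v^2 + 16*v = (v - 4)*(v^2 - 4*v) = v*(v - 4)*(v - 4)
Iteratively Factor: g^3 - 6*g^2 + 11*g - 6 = (g - 2)*(g^2 - 4*g + 3) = (g - 2)*(g - 1)*(g - 3)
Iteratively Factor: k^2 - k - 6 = (k + 2)*(k - 3)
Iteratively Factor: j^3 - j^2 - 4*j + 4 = (j - 1)*(j^2 - 4) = (j - 2)*(j - 1)*(j + 2)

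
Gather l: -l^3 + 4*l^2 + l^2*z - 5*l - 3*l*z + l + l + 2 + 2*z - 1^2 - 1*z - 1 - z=-l^3 + l^2*(z + 4) + l*(-3*z - 3)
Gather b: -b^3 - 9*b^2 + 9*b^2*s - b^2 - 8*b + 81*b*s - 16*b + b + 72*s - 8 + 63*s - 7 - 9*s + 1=-b^3 + b^2*(9*s - 10) + b*(81*s - 23) + 126*s - 14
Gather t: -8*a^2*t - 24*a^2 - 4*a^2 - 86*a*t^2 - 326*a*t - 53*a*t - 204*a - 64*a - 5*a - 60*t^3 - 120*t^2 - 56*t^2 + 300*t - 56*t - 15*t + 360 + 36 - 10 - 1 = -28*a^2 - 273*a - 60*t^3 + t^2*(-86*a - 176) + t*(-8*a^2 - 379*a + 229) + 385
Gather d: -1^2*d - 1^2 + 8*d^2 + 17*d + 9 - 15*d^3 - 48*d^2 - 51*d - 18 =-15*d^3 - 40*d^2 - 35*d - 10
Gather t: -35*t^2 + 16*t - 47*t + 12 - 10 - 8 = -35*t^2 - 31*t - 6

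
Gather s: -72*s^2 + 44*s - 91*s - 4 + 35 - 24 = -72*s^2 - 47*s + 7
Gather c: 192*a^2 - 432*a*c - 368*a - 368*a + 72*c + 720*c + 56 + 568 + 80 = 192*a^2 - 736*a + c*(792 - 432*a) + 704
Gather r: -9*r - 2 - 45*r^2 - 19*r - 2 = -45*r^2 - 28*r - 4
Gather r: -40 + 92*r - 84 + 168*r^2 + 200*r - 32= 168*r^2 + 292*r - 156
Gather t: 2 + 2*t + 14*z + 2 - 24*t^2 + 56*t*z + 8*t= -24*t^2 + t*(56*z + 10) + 14*z + 4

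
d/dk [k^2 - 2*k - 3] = 2*k - 2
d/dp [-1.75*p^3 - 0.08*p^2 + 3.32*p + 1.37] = -5.25*p^2 - 0.16*p + 3.32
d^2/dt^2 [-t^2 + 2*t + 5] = -2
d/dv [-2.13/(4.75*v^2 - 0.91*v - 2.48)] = (20.235*v - 1.9383)/(-4.75*v^2 + 0.91*v + 2.48)^2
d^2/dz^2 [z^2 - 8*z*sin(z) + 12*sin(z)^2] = 8*z*sin(z) - 48*sin(z)^2 - 16*cos(z) + 26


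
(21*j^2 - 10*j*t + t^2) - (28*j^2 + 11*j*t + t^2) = -7*j^2 - 21*j*t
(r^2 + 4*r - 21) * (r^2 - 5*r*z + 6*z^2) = r^4 - 5*r^3*z + 4*r^3 + 6*r^2*z^2 - 20*r^2*z - 21*r^2 + 24*r*z^2 + 105*r*z - 126*z^2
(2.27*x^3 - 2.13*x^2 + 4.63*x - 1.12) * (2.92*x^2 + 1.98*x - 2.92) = 6.6284*x^5 - 1.725*x^4 + 2.6738*x^3 + 12.1166*x^2 - 15.7372*x + 3.2704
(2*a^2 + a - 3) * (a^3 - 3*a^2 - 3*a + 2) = 2*a^5 - 5*a^4 - 12*a^3 + 10*a^2 + 11*a - 6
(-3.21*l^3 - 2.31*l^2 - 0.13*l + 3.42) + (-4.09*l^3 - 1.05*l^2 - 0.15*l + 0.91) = -7.3*l^3 - 3.36*l^2 - 0.28*l + 4.33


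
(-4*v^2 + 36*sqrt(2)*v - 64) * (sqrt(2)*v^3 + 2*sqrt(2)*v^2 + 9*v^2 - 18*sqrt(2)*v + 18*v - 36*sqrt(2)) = -4*sqrt(2)*v^5 - 8*sqrt(2)*v^4 + 36*v^4 + 72*v^3 + 332*sqrt(2)*v^3 - 1872*v^2 + 664*sqrt(2)*v^2 - 3744*v + 1152*sqrt(2)*v + 2304*sqrt(2)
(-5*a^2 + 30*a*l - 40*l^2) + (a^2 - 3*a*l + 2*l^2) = -4*a^2 + 27*a*l - 38*l^2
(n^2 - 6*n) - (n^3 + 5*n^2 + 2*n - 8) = -n^3 - 4*n^2 - 8*n + 8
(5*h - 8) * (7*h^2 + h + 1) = 35*h^3 - 51*h^2 - 3*h - 8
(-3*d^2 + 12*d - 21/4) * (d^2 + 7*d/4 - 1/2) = -3*d^4 + 27*d^3/4 + 69*d^2/4 - 243*d/16 + 21/8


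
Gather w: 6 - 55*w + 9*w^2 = 9*w^2 - 55*w + 6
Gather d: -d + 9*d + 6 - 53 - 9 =8*d - 56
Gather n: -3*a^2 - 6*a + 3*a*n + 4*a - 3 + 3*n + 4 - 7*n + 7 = -3*a^2 - 2*a + n*(3*a - 4) + 8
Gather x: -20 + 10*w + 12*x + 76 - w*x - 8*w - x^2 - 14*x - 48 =2*w - x^2 + x*(-w - 2) + 8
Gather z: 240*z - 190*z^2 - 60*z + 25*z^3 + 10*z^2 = 25*z^3 - 180*z^2 + 180*z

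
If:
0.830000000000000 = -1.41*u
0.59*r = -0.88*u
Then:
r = 0.88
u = -0.59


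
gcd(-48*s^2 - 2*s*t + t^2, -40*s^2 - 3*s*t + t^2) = 8*s - t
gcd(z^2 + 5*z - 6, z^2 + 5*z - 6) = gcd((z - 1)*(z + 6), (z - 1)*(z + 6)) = z^2 + 5*z - 6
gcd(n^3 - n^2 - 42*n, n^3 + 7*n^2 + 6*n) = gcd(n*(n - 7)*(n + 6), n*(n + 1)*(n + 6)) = n^2 + 6*n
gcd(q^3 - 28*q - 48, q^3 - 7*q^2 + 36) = q^2 - 4*q - 12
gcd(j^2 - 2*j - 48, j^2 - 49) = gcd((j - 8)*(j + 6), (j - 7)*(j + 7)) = 1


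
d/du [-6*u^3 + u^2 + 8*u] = -18*u^2 + 2*u + 8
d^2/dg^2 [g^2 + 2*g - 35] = 2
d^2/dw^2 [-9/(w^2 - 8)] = 18*(-3*w^2 - 8)/(w^2 - 8)^3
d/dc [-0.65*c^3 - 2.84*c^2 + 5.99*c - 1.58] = -1.95*c^2 - 5.68*c + 5.99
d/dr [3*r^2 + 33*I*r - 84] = 6*r + 33*I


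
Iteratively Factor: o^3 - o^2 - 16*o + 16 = (o - 1)*(o^2 - 16) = (o - 1)*(o + 4)*(o - 4)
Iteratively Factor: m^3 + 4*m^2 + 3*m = (m)*(m^2 + 4*m + 3) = m*(m + 3)*(m + 1)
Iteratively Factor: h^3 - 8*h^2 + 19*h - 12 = (h - 4)*(h^2 - 4*h + 3) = (h - 4)*(h - 1)*(h - 3)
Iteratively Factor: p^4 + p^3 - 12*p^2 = (p)*(p^3 + p^2 - 12*p) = p*(p + 4)*(p^2 - 3*p) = p*(p - 3)*(p + 4)*(p)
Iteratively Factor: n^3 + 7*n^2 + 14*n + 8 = (n + 2)*(n^2 + 5*n + 4) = (n + 2)*(n + 4)*(n + 1)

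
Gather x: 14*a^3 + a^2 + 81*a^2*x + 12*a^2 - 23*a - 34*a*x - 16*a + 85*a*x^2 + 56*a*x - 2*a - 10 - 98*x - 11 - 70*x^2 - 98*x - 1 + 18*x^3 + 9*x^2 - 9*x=14*a^3 + 13*a^2 - 41*a + 18*x^3 + x^2*(85*a - 61) + x*(81*a^2 + 22*a - 205) - 22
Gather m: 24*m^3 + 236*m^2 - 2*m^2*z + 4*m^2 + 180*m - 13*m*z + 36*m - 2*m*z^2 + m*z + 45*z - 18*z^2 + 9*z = 24*m^3 + m^2*(240 - 2*z) + m*(-2*z^2 - 12*z + 216) - 18*z^2 + 54*z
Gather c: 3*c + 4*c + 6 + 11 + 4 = 7*c + 21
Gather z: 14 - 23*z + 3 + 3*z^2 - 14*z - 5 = 3*z^2 - 37*z + 12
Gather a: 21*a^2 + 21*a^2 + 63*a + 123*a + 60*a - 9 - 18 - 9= 42*a^2 + 246*a - 36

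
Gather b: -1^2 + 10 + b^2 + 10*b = b^2 + 10*b + 9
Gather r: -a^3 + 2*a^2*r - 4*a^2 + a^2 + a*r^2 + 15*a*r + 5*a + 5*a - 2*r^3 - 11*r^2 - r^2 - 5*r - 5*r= -a^3 - 3*a^2 + 10*a - 2*r^3 + r^2*(a - 12) + r*(2*a^2 + 15*a - 10)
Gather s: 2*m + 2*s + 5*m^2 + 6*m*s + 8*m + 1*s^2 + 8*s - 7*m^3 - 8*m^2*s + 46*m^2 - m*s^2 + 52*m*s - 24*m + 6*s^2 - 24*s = -7*m^3 + 51*m^2 - 14*m + s^2*(7 - m) + s*(-8*m^2 + 58*m - 14)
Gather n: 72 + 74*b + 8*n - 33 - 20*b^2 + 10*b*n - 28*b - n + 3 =-20*b^2 + 46*b + n*(10*b + 7) + 42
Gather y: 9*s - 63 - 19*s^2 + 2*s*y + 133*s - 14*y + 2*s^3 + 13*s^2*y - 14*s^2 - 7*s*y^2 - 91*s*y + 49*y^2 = 2*s^3 - 33*s^2 + 142*s + y^2*(49 - 7*s) + y*(13*s^2 - 89*s - 14) - 63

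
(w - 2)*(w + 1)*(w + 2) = w^3 + w^2 - 4*w - 4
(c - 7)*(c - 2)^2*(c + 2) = c^4 - 9*c^3 + 10*c^2 + 36*c - 56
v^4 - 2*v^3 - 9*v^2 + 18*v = v*(v - 3)*(v - 2)*(v + 3)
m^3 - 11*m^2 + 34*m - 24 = (m - 6)*(m - 4)*(m - 1)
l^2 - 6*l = l*(l - 6)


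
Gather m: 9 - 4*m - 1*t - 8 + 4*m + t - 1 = 0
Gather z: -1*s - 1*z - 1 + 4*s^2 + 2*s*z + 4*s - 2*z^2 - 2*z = 4*s^2 + 3*s - 2*z^2 + z*(2*s - 3) - 1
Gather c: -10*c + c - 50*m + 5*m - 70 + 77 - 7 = -9*c - 45*m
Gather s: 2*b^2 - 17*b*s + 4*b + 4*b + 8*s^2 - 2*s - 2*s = 2*b^2 + 8*b + 8*s^2 + s*(-17*b - 4)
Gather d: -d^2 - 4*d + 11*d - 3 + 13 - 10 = -d^2 + 7*d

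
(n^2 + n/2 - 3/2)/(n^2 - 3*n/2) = (2*n^2 + n - 3)/(n*(2*n - 3))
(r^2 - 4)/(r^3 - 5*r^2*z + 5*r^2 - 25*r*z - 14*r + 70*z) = (-r - 2)/(-r^2 + 5*r*z - 7*r + 35*z)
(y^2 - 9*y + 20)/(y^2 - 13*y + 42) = (y^2 - 9*y + 20)/(y^2 - 13*y + 42)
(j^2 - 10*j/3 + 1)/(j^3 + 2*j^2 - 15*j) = (j - 1/3)/(j*(j + 5))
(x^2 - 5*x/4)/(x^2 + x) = (x - 5/4)/(x + 1)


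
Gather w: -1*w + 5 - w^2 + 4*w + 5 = -w^2 + 3*w + 10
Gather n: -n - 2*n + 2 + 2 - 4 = -3*n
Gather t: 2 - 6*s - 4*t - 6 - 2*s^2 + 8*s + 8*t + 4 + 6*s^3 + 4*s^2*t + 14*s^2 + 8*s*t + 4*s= 6*s^3 + 12*s^2 + 6*s + t*(4*s^2 + 8*s + 4)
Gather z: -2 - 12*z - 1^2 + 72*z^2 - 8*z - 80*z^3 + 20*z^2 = -80*z^3 + 92*z^2 - 20*z - 3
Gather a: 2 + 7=9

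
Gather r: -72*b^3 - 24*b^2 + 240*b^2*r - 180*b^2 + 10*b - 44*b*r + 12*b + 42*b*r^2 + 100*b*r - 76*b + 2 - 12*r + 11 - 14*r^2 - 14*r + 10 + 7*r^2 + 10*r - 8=-72*b^3 - 204*b^2 - 54*b + r^2*(42*b - 7) + r*(240*b^2 + 56*b - 16) + 15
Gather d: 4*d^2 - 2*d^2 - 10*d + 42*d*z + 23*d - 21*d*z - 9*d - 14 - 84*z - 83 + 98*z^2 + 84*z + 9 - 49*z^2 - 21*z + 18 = 2*d^2 + d*(21*z + 4) + 49*z^2 - 21*z - 70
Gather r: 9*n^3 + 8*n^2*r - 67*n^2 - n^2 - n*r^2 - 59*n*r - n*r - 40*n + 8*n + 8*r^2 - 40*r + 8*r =9*n^3 - 68*n^2 - 32*n + r^2*(8 - n) + r*(8*n^2 - 60*n - 32)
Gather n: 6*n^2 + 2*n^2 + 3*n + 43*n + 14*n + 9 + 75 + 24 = 8*n^2 + 60*n + 108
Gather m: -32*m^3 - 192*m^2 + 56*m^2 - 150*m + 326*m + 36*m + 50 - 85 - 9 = -32*m^3 - 136*m^2 + 212*m - 44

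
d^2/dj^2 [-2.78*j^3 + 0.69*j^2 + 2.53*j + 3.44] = 1.38 - 16.68*j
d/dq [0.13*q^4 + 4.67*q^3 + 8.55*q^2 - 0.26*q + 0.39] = 0.52*q^3 + 14.01*q^2 + 17.1*q - 0.26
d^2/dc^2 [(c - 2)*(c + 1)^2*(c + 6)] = 12*c^2 + 36*c - 6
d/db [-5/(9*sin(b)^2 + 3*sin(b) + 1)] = 15*(6*sin(b) + 1)*cos(b)/(9*sin(b)^2 + 3*sin(b) + 1)^2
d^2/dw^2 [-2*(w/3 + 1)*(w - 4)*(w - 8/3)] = 44/9 - 4*w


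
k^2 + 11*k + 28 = (k + 4)*(k + 7)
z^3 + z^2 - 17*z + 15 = (z - 3)*(z - 1)*(z + 5)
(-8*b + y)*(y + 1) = -8*b*y - 8*b + y^2 + y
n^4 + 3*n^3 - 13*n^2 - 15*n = n*(n - 3)*(n + 1)*(n + 5)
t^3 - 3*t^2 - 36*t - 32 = (t - 8)*(t + 1)*(t + 4)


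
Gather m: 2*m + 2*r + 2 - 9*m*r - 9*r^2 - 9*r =m*(2 - 9*r) - 9*r^2 - 7*r + 2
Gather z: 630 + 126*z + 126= 126*z + 756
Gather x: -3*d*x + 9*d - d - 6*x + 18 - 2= 8*d + x*(-3*d - 6) + 16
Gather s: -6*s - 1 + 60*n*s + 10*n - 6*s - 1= 10*n + s*(60*n - 12) - 2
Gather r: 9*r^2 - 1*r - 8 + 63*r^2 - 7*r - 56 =72*r^2 - 8*r - 64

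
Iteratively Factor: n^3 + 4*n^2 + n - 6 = (n + 3)*(n^2 + n - 2) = (n + 2)*(n + 3)*(n - 1)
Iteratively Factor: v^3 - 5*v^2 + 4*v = (v - 1)*(v^2 - 4*v) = v*(v - 1)*(v - 4)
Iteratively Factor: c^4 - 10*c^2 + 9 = (c - 3)*(c^3 + 3*c^2 - c - 3) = (c - 3)*(c + 1)*(c^2 + 2*c - 3) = (c - 3)*(c + 1)*(c + 3)*(c - 1)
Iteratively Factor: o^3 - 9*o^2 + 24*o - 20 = (o - 2)*(o^2 - 7*o + 10) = (o - 5)*(o - 2)*(o - 2)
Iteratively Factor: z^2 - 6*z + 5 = (z - 1)*(z - 5)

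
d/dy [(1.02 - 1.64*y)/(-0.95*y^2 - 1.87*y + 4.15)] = (-1.558*y^2 + 1.938*y - 4.8986)/(0.9025*y^4 + 3.553*y^3 - 4.3881*y^2 - 15.521*y + 17.2225)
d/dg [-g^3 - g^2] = g*(-3*g - 2)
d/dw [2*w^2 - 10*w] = 4*w - 10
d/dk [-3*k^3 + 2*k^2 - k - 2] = -9*k^2 + 4*k - 1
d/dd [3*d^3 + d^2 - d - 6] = 9*d^2 + 2*d - 1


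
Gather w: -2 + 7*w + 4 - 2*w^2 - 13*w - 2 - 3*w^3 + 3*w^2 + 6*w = -3*w^3 + w^2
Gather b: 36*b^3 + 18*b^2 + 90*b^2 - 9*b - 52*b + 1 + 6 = 36*b^3 + 108*b^2 - 61*b + 7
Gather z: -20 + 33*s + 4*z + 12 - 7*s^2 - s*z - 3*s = -7*s^2 + 30*s + z*(4 - s) - 8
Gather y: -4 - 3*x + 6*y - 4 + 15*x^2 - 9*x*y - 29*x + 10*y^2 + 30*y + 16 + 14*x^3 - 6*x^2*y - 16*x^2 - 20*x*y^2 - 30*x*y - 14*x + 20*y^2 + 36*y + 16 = 14*x^3 - x^2 - 46*x + y^2*(30 - 20*x) + y*(-6*x^2 - 39*x + 72) + 24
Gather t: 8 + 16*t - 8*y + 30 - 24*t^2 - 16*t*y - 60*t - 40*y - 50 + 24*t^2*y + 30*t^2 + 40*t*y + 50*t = t^2*(24*y + 6) + t*(24*y + 6) - 48*y - 12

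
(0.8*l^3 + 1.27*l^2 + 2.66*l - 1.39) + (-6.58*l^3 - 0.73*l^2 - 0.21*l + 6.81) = -5.78*l^3 + 0.54*l^2 + 2.45*l + 5.42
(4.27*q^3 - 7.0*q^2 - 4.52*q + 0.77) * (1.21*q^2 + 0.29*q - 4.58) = 5.1667*q^5 - 7.2317*q^4 - 27.0558*q^3 + 31.6809*q^2 + 20.9249*q - 3.5266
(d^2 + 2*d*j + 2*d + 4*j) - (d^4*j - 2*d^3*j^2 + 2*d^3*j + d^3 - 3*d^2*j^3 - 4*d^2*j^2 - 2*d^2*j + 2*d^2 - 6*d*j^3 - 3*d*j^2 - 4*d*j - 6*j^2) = -d^4*j + 2*d^3*j^2 - 2*d^3*j - d^3 + 3*d^2*j^3 + 4*d^2*j^2 + 2*d^2*j - d^2 + 6*d*j^3 + 3*d*j^2 + 6*d*j + 2*d + 6*j^2 + 4*j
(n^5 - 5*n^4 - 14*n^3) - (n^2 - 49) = n^5 - 5*n^4 - 14*n^3 - n^2 + 49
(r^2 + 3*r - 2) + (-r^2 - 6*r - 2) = -3*r - 4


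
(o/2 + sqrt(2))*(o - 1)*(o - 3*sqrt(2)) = o^3/2 - sqrt(2)*o^2/2 - o^2/2 - 6*o + sqrt(2)*o/2 + 6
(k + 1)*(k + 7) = k^2 + 8*k + 7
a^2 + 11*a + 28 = (a + 4)*(a + 7)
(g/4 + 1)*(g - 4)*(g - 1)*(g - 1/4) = g^4/4 - 5*g^3/16 - 63*g^2/16 + 5*g - 1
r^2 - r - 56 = (r - 8)*(r + 7)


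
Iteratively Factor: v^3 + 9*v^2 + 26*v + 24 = (v + 4)*(v^2 + 5*v + 6) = (v + 2)*(v + 4)*(v + 3)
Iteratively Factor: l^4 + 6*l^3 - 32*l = (l + 4)*(l^3 + 2*l^2 - 8*l) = (l - 2)*(l + 4)*(l^2 + 4*l) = l*(l - 2)*(l + 4)*(l + 4)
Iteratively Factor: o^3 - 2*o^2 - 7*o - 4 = (o + 1)*(o^2 - 3*o - 4) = (o + 1)^2*(o - 4)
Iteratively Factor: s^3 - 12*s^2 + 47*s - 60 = (s - 4)*(s^2 - 8*s + 15) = (s - 5)*(s - 4)*(s - 3)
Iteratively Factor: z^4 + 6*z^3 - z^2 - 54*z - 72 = (z + 2)*(z^3 + 4*z^2 - 9*z - 36) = (z + 2)*(z + 3)*(z^2 + z - 12) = (z - 3)*(z + 2)*(z + 3)*(z + 4)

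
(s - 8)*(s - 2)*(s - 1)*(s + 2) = s^4 - 9*s^3 + 4*s^2 + 36*s - 32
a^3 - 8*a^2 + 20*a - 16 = (a - 4)*(a - 2)^2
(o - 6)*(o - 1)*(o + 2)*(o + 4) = o^4 - o^3 - 28*o^2 - 20*o + 48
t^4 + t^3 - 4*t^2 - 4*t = t*(t - 2)*(t + 1)*(t + 2)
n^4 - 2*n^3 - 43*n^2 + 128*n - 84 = (n - 6)*(n - 2)*(n - 1)*(n + 7)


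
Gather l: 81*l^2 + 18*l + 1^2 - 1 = 81*l^2 + 18*l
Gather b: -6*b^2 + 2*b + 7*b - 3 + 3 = -6*b^2 + 9*b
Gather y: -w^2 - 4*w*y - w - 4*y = -w^2 - w + y*(-4*w - 4)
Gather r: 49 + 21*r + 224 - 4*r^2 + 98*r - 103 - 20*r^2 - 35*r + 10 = -24*r^2 + 84*r + 180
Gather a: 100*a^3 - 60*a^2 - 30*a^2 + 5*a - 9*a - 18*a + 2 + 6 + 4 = 100*a^3 - 90*a^2 - 22*a + 12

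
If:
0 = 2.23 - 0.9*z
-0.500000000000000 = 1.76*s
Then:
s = -0.28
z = 2.48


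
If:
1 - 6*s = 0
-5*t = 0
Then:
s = 1/6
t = 0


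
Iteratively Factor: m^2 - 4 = (m - 2)*(m + 2)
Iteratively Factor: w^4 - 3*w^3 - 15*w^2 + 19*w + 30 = (w - 5)*(w^3 + 2*w^2 - 5*w - 6) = (w - 5)*(w + 1)*(w^2 + w - 6) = (w - 5)*(w + 1)*(w + 3)*(w - 2)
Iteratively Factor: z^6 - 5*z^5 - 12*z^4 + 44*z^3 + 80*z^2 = (z + 2)*(z^5 - 7*z^4 + 2*z^3 + 40*z^2) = z*(z + 2)*(z^4 - 7*z^3 + 2*z^2 + 40*z) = z^2*(z + 2)*(z^3 - 7*z^2 + 2*z + 40) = z^2*(z - 4)*(z + 2)*(z^2 - 3*z - 10) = z^2*(z - 5)*(z - 4)*(z + 2)*(z + 2)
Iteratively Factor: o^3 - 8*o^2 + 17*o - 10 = (o - 5)*(o^2 - 3*o + 2) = (o - 5)*(o - 1)*(o - 2)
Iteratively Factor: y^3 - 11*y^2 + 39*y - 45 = (y - 3)*(y^2 - 8*y + 15) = (y - 3)^2*(y - 5)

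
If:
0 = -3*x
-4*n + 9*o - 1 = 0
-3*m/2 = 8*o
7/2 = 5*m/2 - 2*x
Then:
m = 7/5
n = -269/320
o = -21/80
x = 0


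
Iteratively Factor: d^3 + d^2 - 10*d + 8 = (d - 2)*(d^2 + 3*d - 4) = (d - 2)*(d + 4)*(d - 1)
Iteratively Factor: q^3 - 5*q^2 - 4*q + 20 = (q - 5)*(q^2 - 4) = (q - 5)*(q - 2)*(q + 2)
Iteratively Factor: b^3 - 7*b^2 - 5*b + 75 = (b - 5)*(b^2 - 2*b - 15) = (b - 5)*(b + 3)*(b - 5)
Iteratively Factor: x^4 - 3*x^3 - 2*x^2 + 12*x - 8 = (x - 1)*(x^3 - 2*x^2 - 4*x + 8) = (x - 2)*(x - 1)*(x^2 - 4) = (x - 2)*(x - 1)*(x + 2)*(x - 2)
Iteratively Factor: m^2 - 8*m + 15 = (m - 3)*(m - 5)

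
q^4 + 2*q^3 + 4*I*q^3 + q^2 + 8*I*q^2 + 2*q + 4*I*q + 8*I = (q + 2)*(q - I)*(q + I)*(q + 4*I)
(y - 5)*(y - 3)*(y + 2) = y^3 - 6*y^2 - y + 30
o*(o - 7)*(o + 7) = o^3 - 49*o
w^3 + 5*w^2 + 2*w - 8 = (w - 1)*(w + 2)*(w + 4)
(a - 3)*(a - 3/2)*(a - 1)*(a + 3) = a^4 - 5*a^3/2 - 15*a^2/2 + 45*a/2 - 27/2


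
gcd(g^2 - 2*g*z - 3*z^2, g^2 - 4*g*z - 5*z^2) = g + z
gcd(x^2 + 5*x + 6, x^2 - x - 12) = x + 3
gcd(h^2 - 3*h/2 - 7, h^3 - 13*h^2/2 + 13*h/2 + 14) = h - 7/2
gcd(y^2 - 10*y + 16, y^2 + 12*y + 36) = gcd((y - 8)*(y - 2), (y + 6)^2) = 1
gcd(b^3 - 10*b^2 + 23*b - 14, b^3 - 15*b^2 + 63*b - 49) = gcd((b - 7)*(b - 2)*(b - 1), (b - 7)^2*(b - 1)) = b^2 - 8*b + 7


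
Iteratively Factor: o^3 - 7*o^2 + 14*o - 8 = (o - 1)*(o^2 - 6*o + 8) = (o - 2)*(o - 1)*(o - 4)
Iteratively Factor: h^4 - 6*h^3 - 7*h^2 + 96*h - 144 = (h + 4)*(h^3 - 10*h^2 + 33*h - 36) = (h - 3)*(h + 4)*(h^2 - 7*h + 12) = (h - 4)*(h - 3)*(h + 4)*(h - 3)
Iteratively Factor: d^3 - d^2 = (d)*(d^2 - d) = d*(d - 1)*(d)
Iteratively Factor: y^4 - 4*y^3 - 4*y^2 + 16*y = (y + 2)*(y^3 - 6*y^2 + 8*y) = (y - 2)*(y + 2)*(y^2 - 4*y) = y*(y - 2)*(y + 2)*(y - 4)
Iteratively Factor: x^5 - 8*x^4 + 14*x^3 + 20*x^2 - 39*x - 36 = (x + 1)*(x^4 - 9*x^3 + 23*x^2 - 3*x - 36) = (x + 1)^2*(x^3 - 10*x^2 + 33*x - 36) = (x - 3)*(x + 1)^2*(x^2 - 7*x + 12) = (x - 3)^2*(x + 1)^2*(x - 4)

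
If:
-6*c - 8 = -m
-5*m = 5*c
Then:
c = -8/7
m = 8/7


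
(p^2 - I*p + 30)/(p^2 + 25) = (p - 6*I)/(p - 5*I)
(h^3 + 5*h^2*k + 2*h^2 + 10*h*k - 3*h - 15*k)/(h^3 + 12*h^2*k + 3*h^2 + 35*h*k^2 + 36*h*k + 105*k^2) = (h - 1)/(h + 7*k)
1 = 1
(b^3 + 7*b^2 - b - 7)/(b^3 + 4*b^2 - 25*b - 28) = (b - 1)/(b - 4)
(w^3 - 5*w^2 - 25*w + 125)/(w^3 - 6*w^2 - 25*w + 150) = (w - 5)/(w - 6)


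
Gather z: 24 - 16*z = 24 - 16*z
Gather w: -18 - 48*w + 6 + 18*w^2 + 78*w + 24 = 18*w^2 + 30*w + 12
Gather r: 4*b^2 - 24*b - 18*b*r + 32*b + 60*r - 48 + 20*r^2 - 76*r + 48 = 4*b^2 + 8*b + 20*r^2 + r*(-18*b - 16)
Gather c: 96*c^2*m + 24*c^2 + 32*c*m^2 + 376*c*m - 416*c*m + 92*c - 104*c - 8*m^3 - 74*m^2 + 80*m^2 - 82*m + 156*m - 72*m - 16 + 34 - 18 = c^2*(96*m + 24) + c*(32*m^2 - 40*m - 12) - 8*m^3 + 6*m^2 + 2*m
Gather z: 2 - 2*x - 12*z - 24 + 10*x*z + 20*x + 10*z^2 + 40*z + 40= 18*x + 10*z^2 + z*(10*x + 28) + 18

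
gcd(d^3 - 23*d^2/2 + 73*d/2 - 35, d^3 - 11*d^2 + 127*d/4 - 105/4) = d^2 - 19*d/2 + 35/2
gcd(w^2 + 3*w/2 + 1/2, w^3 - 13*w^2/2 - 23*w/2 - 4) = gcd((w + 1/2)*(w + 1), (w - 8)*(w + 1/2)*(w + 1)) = w^2 + 3*w/2 + 1/2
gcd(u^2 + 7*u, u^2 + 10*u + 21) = u + 7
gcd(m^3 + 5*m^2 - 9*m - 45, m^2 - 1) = 1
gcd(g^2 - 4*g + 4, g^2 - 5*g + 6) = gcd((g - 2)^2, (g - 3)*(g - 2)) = g - 2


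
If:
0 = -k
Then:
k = 0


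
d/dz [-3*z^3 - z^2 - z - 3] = -9*z^2 - 2*z - 1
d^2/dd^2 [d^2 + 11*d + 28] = 2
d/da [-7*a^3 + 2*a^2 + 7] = a*(4 - 21*a)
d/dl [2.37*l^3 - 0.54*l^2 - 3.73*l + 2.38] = 7.11*l^2 - 1.08*l - 3.73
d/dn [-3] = 0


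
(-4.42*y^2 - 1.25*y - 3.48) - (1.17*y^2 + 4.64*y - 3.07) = -5.59*y^2 - 5.89*y - 0.41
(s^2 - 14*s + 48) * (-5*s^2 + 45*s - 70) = -5*s^4 + 115*s^3 - 940*s^2 + 3140*s - 3360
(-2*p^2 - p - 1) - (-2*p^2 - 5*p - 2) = 4*p + 1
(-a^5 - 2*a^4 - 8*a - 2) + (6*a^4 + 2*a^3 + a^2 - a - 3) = -a^5 + 4*a^4 + 2*a^3 + a^2 - 9*a - 5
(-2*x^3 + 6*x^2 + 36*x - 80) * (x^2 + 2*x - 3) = -2*x^5 + 2*x^4 + 54*x^3 - 26*x^2 - 268*x + 240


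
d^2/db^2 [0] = 0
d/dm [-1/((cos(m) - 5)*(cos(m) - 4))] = (9 - 2*cos(m))*sin(m)/((cos(m) - 5)^2*(cos(m) - 4)^2)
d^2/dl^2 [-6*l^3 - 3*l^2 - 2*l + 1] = -36*l - 6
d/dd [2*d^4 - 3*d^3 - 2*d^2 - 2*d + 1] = 8*d^3 - 9*d^2 - 4*d - 2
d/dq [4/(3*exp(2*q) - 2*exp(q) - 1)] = (8 - 24*exp(q))*exp(q)/(-3*exp(2*q) + 2*exp(q) + 1)^2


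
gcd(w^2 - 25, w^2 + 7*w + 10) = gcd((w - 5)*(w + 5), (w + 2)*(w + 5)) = w + 5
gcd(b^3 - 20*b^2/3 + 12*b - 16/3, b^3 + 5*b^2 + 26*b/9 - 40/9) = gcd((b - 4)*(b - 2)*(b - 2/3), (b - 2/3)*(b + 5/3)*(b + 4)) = b - 2/3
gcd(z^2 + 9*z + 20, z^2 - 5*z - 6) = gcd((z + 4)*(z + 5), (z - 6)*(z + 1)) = 1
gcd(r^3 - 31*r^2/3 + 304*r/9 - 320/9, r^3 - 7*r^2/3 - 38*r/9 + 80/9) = r - 8/3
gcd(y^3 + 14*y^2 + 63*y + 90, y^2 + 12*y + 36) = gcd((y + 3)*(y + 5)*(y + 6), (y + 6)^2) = y + 6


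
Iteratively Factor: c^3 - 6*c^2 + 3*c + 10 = (c - 5)*(c^2 - c - 2) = (c - 5)*(c - 2)*(c + 1)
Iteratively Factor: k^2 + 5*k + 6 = (k + 2)*(k + 3)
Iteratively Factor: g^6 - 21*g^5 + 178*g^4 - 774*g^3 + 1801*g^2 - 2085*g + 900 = (g - 3)*(g^5 - 18*g^4 + 124*g^3 - 402*g^2 + 595*g - 300) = (g - 3)^2*(g^4 - 15*g^3 + 79*g^2 - 165*g + 100) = (g - 4)*(g - 3)^2*(g^3 - 11*g^2 + 35*g - 25) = (g - 5)*(g - 4)*(g - 3)^2*(g^2 - 6*g + 5) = (g - 5)^2*(g - 4)*(g - 3)^2*(g - 1)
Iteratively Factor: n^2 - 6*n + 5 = (n - 5)*(n - 1)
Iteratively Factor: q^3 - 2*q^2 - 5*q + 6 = (q - 1)*(q^2 - q - 6) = (q - 3)*(q - 1)*(q + 2)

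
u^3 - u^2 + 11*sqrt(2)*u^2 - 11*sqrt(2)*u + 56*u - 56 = (u - 1)*(u + 4*sqrt(2))*(u + 7*sqrt(2))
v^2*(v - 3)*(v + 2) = v^4 - v^3 - 6*v^2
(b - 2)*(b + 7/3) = b^2 + b/3 - 14/3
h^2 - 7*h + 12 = (h - 4)*(h - 3)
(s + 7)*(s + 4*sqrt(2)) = s^2 + 4*sqrt(2)*s + 7*s + 28*sqrt(2)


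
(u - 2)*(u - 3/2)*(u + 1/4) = u^3 - 13*u^2/4 + 17*u/8 + 3/4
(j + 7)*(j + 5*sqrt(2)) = j^2 + 7*j + 5*sqrt(2)*j + 35*sqrt(2)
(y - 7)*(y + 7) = y^2 - 49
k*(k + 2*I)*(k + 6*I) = k^3 + 8*I*k^2 - 12*k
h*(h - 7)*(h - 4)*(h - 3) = h^4 - 14*h^3 + 61*h^2 - 84*h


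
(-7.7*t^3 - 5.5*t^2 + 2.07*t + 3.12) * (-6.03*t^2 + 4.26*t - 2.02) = 46.431*t^5 + 0.363*t^4 - 20.3581*t^3 + 1.1146*t^2 + 9.1098*t - 6.3024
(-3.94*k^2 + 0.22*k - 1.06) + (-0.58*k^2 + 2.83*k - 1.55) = -4.52*k^2 + 3.05*k - 2.61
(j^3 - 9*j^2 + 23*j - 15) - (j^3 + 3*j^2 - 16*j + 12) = -12*j^2 + 39*j - 27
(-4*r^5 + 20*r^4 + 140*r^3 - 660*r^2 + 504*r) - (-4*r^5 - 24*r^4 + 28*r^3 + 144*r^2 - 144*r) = 44*r^4 + 112*r^3 - 804*r^2 + 648*r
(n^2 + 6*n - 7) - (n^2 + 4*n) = 2*n - 7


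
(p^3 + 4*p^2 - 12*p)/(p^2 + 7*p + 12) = p*(p^2 + 4*p - 12)/(p^2 + 7*p + 12)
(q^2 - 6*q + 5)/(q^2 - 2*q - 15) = (q - 1)/(q + 3)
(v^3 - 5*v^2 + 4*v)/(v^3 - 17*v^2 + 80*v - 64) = v*(v - 4)/(v^2 - 16*v + 64)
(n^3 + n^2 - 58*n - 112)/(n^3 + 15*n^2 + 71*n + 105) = (n^2 - 6*n - 16)/(n^2 + 8*n + 15)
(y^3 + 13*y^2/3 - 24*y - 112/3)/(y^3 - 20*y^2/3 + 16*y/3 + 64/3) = (y + 7)/(y - 4)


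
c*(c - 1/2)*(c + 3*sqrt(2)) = c^3 - c^2/2 + 3*sqrt(2)*c^2 - 3*sqrt(2)*c/2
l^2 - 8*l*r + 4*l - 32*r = (l + 4)*(l - 8*r)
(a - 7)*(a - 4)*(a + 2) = a^3 - 9*a^2 + 6*a + 56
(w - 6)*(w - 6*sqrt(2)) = w^2 - 6*sqrt(2)*w - 6*w + 36*sqrt(2)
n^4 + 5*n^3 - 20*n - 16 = (n - 2)*(n + 1)*(n + 2)*(n + 4)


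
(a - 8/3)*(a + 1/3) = a^2 - 7*a/3 - 8/9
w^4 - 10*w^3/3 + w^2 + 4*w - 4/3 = (w - 2)^2*(w - 1/3)*(w + 1)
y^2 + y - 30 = (y - 5)*(y + 6)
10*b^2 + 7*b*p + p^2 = (2*b + p)*(5*b + p)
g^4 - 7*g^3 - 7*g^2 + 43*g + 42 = (g - 7)*(g - 3)*(g + 1)*(g + 2)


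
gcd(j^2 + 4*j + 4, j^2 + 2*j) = j + 2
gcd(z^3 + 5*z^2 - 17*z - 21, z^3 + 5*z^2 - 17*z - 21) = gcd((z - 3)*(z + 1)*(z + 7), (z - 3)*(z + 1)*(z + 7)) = z^3 + 5*z^2 - 17*z - 21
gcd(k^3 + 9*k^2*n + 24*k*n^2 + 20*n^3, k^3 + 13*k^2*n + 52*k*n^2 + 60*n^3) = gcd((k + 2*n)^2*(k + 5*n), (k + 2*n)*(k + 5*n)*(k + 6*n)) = k^2 + 7*k*n + 10*n^2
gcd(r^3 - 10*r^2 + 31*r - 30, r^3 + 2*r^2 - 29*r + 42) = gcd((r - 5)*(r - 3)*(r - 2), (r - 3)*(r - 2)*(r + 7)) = r^2 - 5*r + 6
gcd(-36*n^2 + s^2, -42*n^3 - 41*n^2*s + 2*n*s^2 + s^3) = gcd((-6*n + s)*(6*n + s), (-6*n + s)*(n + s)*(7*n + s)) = -6*n + s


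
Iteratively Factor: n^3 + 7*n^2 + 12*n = (n + 4)*(n^2 + 3*n) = (n + 3)*(n + 4)*(n)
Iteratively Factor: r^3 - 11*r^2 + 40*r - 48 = (r - 4)*(r^2 - 7*r + 12) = (r - 4)^2*(r - 3)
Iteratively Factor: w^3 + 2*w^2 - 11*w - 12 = (w - 3)*(w^2 + 5*w + 4) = (w - 3)*(w + 1)*(w + 4)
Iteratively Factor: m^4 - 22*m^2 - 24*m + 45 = (m - 5)*(m^3 + 5*m^2 + 3*m - 9) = (m - 5)*(m + 3)*(m^2 + 2*m - 3) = (m - 5)*(m - 1)*(m + 3)*(m + 3)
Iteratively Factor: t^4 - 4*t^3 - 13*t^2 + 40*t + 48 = (t - 4)*(t^3 - 13*t - 12) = (t - 4)*(t + 1)*(t^2 - t - 12) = (t - 4)^2*(t + 1)*(t + 3)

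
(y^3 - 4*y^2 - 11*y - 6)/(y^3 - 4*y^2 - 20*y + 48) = (y^2 + 2*y + 1)/(y^2 + 2*y - 8)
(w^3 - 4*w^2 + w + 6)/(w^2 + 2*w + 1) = (w^2 - 5*w + 6)/(w + 1)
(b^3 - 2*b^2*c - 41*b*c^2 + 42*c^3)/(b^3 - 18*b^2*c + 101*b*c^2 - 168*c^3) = (b^2 + 5*b*c - 6*c^2)/(b^2 - 11*b*c + 24*c^2)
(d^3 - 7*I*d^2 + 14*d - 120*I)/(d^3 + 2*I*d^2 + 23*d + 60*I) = (d - 6*I)/(d + 3*I)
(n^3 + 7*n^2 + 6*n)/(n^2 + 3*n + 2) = n*(n + 6)/(n + 2)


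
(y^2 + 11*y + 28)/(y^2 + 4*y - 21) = (y + 4)/(y - 3)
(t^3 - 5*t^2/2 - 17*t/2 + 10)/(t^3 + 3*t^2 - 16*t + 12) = (t^2 - 3*t/2 - 10)/(t^2 + 4*t - 12)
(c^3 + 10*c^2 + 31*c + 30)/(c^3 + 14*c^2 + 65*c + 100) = (c^2 + 5*c + 6)/(c^2 + 9*c + 20)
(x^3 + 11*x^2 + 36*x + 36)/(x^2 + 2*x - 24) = (x^2 + 5*x + 6)/(x - 4)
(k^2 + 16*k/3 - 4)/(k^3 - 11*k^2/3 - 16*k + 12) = (k + 6)/(k^2 - 3*k - 18)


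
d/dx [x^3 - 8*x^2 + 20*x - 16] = 3*x^2 - 16*x + 20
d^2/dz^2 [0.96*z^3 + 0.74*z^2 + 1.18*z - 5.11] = 5.76*z + 1.48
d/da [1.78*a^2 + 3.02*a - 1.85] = 3.56*a + 3.02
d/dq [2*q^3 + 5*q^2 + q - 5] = 6*q^2 + 10*q + 1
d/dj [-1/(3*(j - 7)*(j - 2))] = (2*j - 9)/(3*(j - 7)^2*(j - 2)^2)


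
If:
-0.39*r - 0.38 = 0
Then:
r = -0.97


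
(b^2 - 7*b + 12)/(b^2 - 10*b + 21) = (b - 4)/(b - 7)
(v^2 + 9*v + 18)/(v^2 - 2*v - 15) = (v + 6)/(v - 5)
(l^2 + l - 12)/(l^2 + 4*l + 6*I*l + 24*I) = (l - 3)/(l + 6*I)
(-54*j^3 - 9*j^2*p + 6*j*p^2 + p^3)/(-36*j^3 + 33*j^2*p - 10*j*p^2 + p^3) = (18*j^2 + 9*j*p + p^2)/(12*j^2 - 7*j*p + p^2)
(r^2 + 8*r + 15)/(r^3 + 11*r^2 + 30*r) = (r + 3)/(r*(r + 6))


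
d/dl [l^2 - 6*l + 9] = 2*l - 6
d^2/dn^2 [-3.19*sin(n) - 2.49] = 3.19*sin(n)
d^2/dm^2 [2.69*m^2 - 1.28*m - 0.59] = 5.38000000000000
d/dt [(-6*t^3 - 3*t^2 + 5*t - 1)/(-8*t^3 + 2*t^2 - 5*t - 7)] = (-36*t^4 + 140*t^3 + 107*t^2 + 46*t - 40)/(64*t^6 - 32*t^5 + 84*t^4 + 92*t^3 - 3*t^2 + 70*t + 49)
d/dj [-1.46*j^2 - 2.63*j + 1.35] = -2.92*j - 2.63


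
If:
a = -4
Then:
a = -4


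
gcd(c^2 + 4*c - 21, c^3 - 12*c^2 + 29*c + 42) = 1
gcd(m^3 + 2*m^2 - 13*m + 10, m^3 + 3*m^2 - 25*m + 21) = m - 1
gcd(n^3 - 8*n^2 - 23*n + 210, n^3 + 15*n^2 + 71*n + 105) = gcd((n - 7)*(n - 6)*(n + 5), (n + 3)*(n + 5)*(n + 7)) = n + 5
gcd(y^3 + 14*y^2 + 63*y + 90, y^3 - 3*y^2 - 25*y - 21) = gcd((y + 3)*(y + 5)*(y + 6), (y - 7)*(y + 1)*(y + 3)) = y + 3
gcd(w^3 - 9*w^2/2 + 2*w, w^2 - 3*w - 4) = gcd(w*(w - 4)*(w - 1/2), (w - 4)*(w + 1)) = w - 4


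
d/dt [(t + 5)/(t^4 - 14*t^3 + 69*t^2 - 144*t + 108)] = (-3*t^3 - t^2 + 138*t - 276)/(t^7 - 25*t^6 + 259*t^5 - 1443*t^4 + 4680*t^3 - 8856*t^2 + 9072*t - 3888)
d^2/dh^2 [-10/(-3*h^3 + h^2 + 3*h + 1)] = 20*((1 - 9*h)*(-3*h^3 + h^2 + 3*h + 1) - (-9*h^2 + 2*h + 3)^2)/(-3*h^3 + h^2 + 3*h + 1)^3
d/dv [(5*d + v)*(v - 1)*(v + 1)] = 10*d*v + 3*v^2 - 1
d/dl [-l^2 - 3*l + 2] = -2*l - 3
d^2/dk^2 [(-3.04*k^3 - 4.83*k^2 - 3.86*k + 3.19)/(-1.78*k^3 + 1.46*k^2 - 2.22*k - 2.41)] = (46.407448*k^6 + 1.30295999999997*k^5 - 452.483832*k^4 - 88.8161720000001*k^3 - 115.579308*k^2 + 331.57386*k - 39.089158)/(5.639752*k^9 - 13.877592*k^8 + 32.484288*k^7 - 14.82062*k^6 + 2.935464*k^5 + 50.965212*k^4 - 4.91145*k^3 + 10.192854*k^2 + 38.681946*k + 13.997521)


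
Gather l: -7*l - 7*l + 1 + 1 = 2 - 14*l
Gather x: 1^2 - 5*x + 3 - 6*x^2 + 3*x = -6*x^2 - 2*x + 4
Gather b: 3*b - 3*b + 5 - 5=0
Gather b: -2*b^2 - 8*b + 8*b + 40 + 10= 50 - 2*b^2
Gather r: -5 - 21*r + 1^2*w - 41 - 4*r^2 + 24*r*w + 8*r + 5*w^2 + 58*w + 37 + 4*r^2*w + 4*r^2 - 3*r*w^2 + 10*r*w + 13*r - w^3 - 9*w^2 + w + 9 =4*r^2*w + r*(-3*w^2 + 34*w) - w^3 - 4*w^2 + 60*w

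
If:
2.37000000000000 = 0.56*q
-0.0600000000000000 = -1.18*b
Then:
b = 0.05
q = 4.23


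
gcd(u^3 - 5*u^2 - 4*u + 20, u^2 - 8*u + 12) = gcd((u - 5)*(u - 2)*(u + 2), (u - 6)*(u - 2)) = u - 2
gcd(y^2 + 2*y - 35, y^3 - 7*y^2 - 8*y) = 1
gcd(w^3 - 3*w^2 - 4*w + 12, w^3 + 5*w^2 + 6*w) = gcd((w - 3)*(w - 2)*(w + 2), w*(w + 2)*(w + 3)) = w + 2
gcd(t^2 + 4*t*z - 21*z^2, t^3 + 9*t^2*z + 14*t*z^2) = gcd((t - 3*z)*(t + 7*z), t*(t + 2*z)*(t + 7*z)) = t + 7*z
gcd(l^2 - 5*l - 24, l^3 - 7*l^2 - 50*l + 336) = l - 8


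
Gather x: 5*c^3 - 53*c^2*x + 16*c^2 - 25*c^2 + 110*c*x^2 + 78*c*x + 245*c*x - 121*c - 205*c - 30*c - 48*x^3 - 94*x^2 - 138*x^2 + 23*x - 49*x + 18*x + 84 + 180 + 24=5*c^3 - 9*c^2 - 356*c - 48*x^3 + x^2*(110*c - 232) + x*(-53*c^2 + 323*c - 8) + 288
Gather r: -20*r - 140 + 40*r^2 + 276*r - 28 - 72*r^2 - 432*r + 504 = -32*r^2 - 176*r + 336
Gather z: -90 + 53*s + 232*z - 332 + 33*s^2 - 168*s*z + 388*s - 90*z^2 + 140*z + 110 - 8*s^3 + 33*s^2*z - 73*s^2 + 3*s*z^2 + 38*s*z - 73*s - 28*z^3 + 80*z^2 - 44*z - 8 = -8*s^3 - 40*s^2 + 368*s - 28*z^3 + z^2*(3*s - 10) + z*(33*s^2 - 130*s + 328) - 320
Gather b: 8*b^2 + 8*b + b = 8*b^2 + 9*b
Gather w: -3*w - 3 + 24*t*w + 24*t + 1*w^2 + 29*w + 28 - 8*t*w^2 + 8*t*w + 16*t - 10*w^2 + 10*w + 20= 40*t + w^2*(-8*t - 9) + w*(32*t + 36) + 45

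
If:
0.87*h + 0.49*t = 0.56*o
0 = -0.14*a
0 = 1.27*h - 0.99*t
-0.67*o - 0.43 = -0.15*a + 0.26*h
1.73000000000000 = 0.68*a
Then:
No Solution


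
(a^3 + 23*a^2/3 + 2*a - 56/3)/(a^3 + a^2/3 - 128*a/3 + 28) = (3*a^2 + 2*a - 8)/(3*a^2 - 20*a + 12)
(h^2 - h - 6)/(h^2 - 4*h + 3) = (h + 2)/(h - 1)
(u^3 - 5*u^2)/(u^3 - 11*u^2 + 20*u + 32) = u^2*(u - 5)/(u^3 - 11*u^2 + 20*u + 32)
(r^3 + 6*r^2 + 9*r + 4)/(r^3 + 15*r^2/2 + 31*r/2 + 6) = 2*(r^2 + 2*r + 1)/(2*r^2 + 7*r + 3)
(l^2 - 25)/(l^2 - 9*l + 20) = (l + 5)/(l - 4)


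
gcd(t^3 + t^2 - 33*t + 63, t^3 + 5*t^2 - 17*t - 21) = t^2 + 4*t - 21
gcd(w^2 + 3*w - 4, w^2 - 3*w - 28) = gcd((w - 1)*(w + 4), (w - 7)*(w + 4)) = w + 4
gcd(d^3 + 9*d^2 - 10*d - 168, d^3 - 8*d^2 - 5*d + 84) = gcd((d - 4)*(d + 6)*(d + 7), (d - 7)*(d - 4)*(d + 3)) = d - 4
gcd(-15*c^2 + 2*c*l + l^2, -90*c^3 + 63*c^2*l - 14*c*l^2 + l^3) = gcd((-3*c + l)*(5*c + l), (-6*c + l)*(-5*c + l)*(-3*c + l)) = 3*c - l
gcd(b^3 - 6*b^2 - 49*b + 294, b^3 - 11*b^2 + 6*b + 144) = b - 6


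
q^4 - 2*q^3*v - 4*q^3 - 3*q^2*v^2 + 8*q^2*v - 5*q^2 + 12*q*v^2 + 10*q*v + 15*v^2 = (q - 5)*(q + 1)*(q - 3*v)*(q + v)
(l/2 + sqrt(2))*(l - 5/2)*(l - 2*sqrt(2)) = l^3/2 - 5*l^2/4 - 4*l + 10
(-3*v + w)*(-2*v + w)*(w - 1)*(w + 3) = 6*v^2*w^2 + 12*v^2*w - 18*v^2 - 5*v*w^3 - 10*v*w^2 + 15*v*w + w^4 + 2*w^3 - 3*w^2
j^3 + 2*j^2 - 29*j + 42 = (j - 3)*(j - 2)*(j + 7)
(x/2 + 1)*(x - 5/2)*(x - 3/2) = x^3/2 - x^2 - 17*x/8 + 15/4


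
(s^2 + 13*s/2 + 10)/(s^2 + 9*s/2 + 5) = (s + 4)/(s + 2)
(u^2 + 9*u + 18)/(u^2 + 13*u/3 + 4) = 3*(u + 6)/(3*u + 4)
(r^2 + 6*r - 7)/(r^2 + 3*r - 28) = (r - 1)/(r - 4)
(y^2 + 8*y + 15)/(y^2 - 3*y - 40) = (y + 3)/(y - 8)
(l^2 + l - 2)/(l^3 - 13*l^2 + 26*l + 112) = (l - 1)/(l^2 - 15*l + 56)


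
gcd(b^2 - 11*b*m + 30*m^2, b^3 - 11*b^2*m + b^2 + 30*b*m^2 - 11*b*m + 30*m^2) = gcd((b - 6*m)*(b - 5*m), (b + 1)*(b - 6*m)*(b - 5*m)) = b^2 - 11*b*m + 30*m^2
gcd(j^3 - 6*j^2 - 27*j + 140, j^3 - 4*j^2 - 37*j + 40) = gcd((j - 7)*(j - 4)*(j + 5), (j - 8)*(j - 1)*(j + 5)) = j + 5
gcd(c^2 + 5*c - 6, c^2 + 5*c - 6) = c^2 + 5*c - 6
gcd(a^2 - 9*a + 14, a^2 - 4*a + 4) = a - 2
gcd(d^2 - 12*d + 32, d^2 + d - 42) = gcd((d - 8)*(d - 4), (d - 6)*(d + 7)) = 1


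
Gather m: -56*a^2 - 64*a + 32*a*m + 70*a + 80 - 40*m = -56*a^2 + 6*a + m*(32*a - 40) + 80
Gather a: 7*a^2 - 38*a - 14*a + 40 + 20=7*a^2 - 52*a + 60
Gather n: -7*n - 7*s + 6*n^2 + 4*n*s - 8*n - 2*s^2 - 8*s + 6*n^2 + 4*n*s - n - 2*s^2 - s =12*n^2 + n*(8*s - 16) - 4*s^2 - 16*s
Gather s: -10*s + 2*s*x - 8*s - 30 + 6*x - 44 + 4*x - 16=s*(2*x - 18) + 10*x - 90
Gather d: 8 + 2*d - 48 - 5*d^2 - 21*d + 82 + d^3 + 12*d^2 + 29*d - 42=d^3 + 7*d^2 + 10*d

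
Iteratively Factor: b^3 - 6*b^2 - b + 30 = (b - 5)*(b^2 - b - 6) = (b - 5)*(b - 3)*(b + 2)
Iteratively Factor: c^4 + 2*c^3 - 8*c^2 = (c)*(c^3 + 2*c^2 - 8*c) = c^2*(c^2 + 2*c - 8) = c^2*(c - 2)*(c + 4)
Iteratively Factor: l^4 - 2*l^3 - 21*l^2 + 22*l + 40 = (l - 5)*(l^3 + 3*l^2 - 6*l - 8) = (l - 5)*(l + 1)*(l^2 + 2*l - 8) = (l - 5)*(l - 2)*(l + 1)*(l + 4)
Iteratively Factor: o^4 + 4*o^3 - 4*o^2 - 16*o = (o + 2)*(o^3 + 2*o^2 - 8*o) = (o - 2)*(o + 2)*(o^2 + 4*o) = o*(o - 2)*(o + 2)*(o + 4)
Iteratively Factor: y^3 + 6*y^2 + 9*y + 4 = (y + 4)*(y^2 + 2*y + 1) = (y + 1)*(y + 4)*(y + 1)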